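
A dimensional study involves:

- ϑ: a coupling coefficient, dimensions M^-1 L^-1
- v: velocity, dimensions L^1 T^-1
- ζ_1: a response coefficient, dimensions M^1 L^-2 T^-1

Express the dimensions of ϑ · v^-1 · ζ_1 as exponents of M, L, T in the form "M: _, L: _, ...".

M: 0, L: -4, T: 0

Collect each base-dimension exponent across the product:
  M: (-1) − (0) + (1) = 0
  L: (-1) − (1) + (-2) = -4
  T: (0) − (-1) + (-1) = 0
So the dimensions are [L⁻⁴].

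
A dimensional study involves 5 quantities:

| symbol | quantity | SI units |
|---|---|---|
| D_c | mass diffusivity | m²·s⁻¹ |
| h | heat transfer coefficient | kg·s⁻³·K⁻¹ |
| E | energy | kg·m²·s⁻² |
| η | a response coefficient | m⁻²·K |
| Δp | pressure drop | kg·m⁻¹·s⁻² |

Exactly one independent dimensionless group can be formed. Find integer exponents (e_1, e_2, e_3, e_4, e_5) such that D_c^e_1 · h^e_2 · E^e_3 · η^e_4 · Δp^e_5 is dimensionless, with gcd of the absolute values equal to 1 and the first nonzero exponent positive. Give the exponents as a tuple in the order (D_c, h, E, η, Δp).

M: e_1·(0) + e_2·(1) + e_3·(1) + e_4·(0) + e_5·(1) = 0
L: e_1·(2) + e_2·(0) + e_3·(2) + e_4·(-2) + e_5·(-1) = 0
T: e_1·(-1) + e_2·(-3) + e_3·(-2) + e_4·(0) + e_5·(-2) = 0
Θ: e_1·(0) + e_2·(-1) + e_3·(0) + e_4·(1) + e_5·(0) = 0
Solving this homogeneous linear system for the smallest-integer solution (first nonzero entry positive) gives (1, -1, -1, -1, 2).

(1, -1, -1, -1, 2)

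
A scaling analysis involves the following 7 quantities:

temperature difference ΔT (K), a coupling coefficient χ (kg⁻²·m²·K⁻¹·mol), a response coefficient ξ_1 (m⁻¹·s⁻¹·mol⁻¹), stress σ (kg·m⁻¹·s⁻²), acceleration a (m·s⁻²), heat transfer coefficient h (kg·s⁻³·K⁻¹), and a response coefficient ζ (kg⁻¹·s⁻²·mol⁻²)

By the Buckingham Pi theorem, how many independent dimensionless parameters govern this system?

2

There are 7 variables and 5 base dimensions (M, L, T, Θ, N).
The dimension matrix has rank 5.
Independent dimensionless groups: 7 − 5 = 2.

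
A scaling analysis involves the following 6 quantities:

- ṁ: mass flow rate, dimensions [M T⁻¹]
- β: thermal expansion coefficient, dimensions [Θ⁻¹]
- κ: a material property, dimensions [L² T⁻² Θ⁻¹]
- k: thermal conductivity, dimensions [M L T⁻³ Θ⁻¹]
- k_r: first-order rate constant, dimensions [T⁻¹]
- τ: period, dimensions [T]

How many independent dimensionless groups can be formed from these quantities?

There are 6 variables and 4 base dimensions (M, L, T, Θ).
The dimension matrix has rank 4.
Independent dimensionless groups: 6 − 4 = 2.

2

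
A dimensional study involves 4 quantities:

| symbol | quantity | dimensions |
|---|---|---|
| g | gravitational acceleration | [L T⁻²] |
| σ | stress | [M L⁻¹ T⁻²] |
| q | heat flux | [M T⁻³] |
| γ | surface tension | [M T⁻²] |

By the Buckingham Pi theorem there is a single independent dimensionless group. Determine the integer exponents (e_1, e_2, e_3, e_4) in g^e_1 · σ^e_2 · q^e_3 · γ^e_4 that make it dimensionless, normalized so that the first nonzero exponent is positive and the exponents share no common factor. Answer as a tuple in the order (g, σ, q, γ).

(1, 1, -2, 1)

M: e_1·(0) + e_2·(1) + e_3·(1) + e_4·(1) = 0
L: e_1·(1) + e_2·(-1) + e_3·(0) + e_4·(0) = 0
T: e_1·(-2) + e_2·(-2) + e_3·(-3) + e_4·(-2) = 0
Solving this homogeneous linear system for the smallest-integer solution (first nonzero entry positive) gives (1, 1, -2, 1).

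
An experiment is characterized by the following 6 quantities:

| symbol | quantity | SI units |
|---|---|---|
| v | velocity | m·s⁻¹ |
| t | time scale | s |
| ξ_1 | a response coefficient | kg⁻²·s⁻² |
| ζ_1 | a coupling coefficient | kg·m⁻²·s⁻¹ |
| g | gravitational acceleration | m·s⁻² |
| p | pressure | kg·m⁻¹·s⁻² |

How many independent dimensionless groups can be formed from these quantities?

3

There are 6 variables and 3 base dimensions (M, L, T).
The dimension matrix has rank 3.
Independent dimensionless groups: 6 − 3 = 3.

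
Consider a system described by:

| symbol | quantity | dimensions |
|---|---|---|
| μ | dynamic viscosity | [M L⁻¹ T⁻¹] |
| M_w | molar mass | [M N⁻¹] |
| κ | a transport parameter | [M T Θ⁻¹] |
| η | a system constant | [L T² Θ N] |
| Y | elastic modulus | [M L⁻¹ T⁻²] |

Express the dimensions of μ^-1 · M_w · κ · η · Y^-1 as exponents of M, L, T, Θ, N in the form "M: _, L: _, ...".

Collect each base-dimension exponent across the product:
  M: −(1) + (1) + (1) + (0) − (1) = 0
  L: −(-1) + (0) + (0) + (1) − (-1) = 3
  T: −(-1) + (0) + (1) + (2) − (-2) = 6
  Θ: −(0) + (0) + (-1) + (1) − (0) = 0
  N: −(0) + (-1) + (0) + (1) − (0) = 0
So the dimensions are [L³ T⁶].

M: 0, L: 3, T: 6, Θ: 0, N: 0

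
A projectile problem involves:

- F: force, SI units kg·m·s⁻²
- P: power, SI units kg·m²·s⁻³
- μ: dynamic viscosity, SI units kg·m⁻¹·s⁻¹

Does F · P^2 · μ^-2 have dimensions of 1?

Sum the exponent of each base dimension across the product:
  M: [F]_M + 2·[P]_M − 2·[μ]_M = (1) + 2·(1) − 2·(1) = 1
  L: [F]_L + 2·[P]_L − 2·[μ]_L = (1) + 2·(2) − 2·(-1) = 7
  T: [F]_T + 2·[P]_T − 2·[μ]_T = (-2) + 2·(-3) − 2·(-1) = -6
Net dimensions [M L⁷ T⁻⁶] ≠ [1] — not dimensionless.

no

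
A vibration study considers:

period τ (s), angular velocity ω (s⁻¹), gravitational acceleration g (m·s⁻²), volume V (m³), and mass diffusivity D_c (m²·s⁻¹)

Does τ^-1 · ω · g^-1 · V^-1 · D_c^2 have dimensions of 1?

Sum the exponent of each base dimension across the product:
  L: −[τ]_L + [ω]_L − [g]_L − [V]_L + 2·[D_c]_L = −(0) + (0) − (1) − (3) + 2·(2) = 0
  T: −[τ]_T + [ω]_T − [g]_T − [V]_T + 2·[D_c]_T = −(1) + (-1) − (-2) − (0) + 2·(-1) = -2
Net dimensions [T⁻²] ≠ [1] — not dimensionless.

no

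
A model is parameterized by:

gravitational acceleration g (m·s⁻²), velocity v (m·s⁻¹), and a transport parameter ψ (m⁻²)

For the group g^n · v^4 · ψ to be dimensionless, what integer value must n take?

-2

Balance the L exponent: (1)·n from g, plus 4·(1) + (-2) = 2 from the rest, must sum to zero.
n + 2 = 0, so n = -2.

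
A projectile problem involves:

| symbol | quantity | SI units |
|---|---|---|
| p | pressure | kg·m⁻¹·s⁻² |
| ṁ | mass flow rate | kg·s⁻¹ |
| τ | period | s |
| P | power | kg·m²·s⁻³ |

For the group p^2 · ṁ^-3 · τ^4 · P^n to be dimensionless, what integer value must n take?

1

Balance the M exponent: (1)·n from P, plus 2·(1) − 3·(1) + 4·(0) = -1 from the rest, must sum to zero.
n − 1 = 0, so n = 1.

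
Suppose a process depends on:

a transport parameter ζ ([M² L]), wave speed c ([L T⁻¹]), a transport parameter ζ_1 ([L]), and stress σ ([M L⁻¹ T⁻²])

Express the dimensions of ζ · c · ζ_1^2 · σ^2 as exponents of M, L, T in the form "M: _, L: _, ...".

M: 4, L: 2, T: -5

Collect each base-dimension exponent across the product:
  M: (2) + (0) + 2·(0) + 2·(1) = 4
  L: (1) + (1) + 2·(1) + 2·(-1) = 2
  T: (0) + (-1) + 2·(0) + 2·(-2) = -5
So the dimensions are [M⁴ L² T⁻⁵].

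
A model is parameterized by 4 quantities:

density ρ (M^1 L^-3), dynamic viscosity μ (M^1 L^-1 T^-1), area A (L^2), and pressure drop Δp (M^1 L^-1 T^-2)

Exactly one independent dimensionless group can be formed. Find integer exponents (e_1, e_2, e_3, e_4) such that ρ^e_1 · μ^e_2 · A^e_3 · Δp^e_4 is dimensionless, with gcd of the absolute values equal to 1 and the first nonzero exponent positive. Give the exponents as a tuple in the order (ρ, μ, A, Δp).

(1, -2, 1, 1)

M: e_1·(1) + e_2·(1) + e_3·(0) + e_4·(1) = 0
L: e_1·(-3) + e_2·(-1) + e_3·(2) + e_4·(-1) = 0
T: e_1·(0) + e_2·(-1) + e_3·(0) + e_4·(-2) = 0
Solving this homogeneous linear system for the smallest-integer solution (first nonzero entry positive) gives (1, -2, 1, 1).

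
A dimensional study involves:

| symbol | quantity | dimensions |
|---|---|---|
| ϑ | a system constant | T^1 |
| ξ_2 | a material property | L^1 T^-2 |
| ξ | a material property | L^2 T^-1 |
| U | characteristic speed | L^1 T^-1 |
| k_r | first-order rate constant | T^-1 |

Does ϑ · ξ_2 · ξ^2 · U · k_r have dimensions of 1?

Sum the exponent of each base dimension across the product:
  L: [ϑ]_L + [ξ_2]_L + 2·[ξ]_L + [U]_L + [k_r]_L = (0) + (1) + 2·(2) + (1) + (0) = 6
  T: [ϑ]_T + [ξ_2]_T + 2·[ξ]_T + [U]_T + [k_r]_T = (1) + (-2) + 2·(-1) + (-1) + (-1) = -5
Net dimensions [L⁶ T⁻⁵] ≠ [1] — not dimensionless.

no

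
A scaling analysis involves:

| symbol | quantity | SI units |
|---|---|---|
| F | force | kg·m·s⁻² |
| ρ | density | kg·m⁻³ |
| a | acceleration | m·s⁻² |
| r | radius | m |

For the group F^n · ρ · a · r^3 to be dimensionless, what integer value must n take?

-1

Balance the M exponent: (1)·n from F, plus (1) + (0) + 3·(0) = 1 from the rest, must sum to zero.
n + 1 = 0, so n = -1.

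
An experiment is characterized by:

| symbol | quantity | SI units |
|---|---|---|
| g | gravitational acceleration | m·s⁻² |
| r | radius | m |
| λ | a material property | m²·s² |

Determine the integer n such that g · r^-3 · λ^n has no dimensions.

Balance the L exponent: (2)·n from λ, plus (1) − 3·(1) = -2 from the rest, must sum to zero.
2n − 2 = 0, so n = 1.

1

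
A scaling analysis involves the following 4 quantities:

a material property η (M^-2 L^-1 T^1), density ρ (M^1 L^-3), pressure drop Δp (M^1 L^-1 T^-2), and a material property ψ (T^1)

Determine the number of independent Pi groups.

1

There are 4 variables and 3 base dimensions (M, L, T).
The dimension matrix has rank 3.
Independent dimensionless groups: 4 − 3 = 1.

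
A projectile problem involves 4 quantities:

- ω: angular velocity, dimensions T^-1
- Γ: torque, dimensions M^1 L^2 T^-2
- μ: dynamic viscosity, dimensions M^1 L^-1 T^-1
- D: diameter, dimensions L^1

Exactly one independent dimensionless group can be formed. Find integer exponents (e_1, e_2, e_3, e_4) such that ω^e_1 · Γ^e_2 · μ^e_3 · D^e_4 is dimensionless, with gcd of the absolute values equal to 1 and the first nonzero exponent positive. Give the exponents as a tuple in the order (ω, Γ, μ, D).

M: e_1·(0) + e_2·(1) + e_3·(1) + e_4·(0) = 0
L: e_1·(0) + e_2·(2) + e_3·(-1) + e_4·(1) = 0
T: e_1·(-1) + e_2·(-2) + e_3·(-1) + e_4·(0) = 0
Solving this homogeneous linear system for the smallest-integer solution (first nonzero entry positive) gives (1, -1, 1, 3).

(1, -1, 1, 3)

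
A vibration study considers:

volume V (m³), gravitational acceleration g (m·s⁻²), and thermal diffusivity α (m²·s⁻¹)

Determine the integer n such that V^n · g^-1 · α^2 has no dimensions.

Balance the L exponent: (3)·n from V, plus −(1) + 2·(2) = 3 from the rest, must sum to zero.
3n + 3 = 0, so n = -1.

-1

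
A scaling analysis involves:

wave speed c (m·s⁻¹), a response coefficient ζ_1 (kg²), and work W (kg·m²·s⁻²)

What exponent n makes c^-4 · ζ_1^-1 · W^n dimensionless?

Balance the M exponent: (1)·n from W, plus −4·(0) − (2) = -2 from the rest, must sum to zero.
n − 2 = 0, so n = 2.

2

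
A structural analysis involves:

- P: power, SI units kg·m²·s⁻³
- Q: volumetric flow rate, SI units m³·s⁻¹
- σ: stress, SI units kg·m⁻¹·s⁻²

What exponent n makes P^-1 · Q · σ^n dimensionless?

1

Balance the M exponent: (1)·n from σ, plus −(1) + (0) = -1 from the rest, must sum to zero.
n − 1 = 0, so n = 1.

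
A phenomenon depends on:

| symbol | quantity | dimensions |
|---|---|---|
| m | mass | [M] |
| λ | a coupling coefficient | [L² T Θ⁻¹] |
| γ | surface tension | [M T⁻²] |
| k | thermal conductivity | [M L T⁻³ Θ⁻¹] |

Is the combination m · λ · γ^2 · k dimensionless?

Sum the exponent of each base dimension across the product:
  M: [m]_M + [λ]_M + 2·[γ]_M + [k]_M = (1) + (0) + 2·(1) + (1) = 4
  L: [m]_L + [λ]_L + 2·[γ]_L + [k]_L = (0) + (2) + 2·(0) + (1) = 3
  T: [m]_T + [λ]_T + 2·[γ]_T + [k]_T = (0) + (1) + 2·(-2) + (-3) = -6
  Θ: [m]_Θ + [λ]_Θ + 2·[γ]_Θ + [k]_Θ = (0) + (-1) + 2·(0) + (-1) = -2
Net dimensions [M⁴ L³ T⁻⁶ Θ⁻²] ≠ [1] — not dimensionless.

no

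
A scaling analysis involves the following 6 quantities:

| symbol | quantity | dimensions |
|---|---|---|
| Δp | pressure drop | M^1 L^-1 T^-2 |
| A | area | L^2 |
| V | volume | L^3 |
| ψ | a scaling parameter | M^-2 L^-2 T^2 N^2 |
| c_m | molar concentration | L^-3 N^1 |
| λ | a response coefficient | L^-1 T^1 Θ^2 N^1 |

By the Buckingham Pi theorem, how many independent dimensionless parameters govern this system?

1

There are 6 variables and 5 base dimensions (M, L, T, Θ, N).
The dimension matrix has rank 5.
Independent dimensionless groups: 6 − 5 = 1.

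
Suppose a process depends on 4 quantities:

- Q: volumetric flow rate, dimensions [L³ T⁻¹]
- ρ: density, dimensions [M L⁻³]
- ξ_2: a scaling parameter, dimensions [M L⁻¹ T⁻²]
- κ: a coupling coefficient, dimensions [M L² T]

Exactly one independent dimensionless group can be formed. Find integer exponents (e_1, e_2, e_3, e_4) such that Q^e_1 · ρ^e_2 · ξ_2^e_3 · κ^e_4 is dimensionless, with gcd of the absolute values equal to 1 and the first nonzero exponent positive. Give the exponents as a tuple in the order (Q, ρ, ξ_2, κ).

M: e_1·(0) + e_2·(1) + e_3·(1) + e_4·(1) = 0
L: e_1·(3) + e_2·(-3) + e_3·(-1) + e_4·(2) = 0
T: e_1·(-1) + e_2·(0) + e_3·(-2) + e_4·(1) = 0
Solving this homogeneous linear system for the smallest-integer solution (first nonzero entry positive) gives (3, 3, -2, -1).

(3, 3, -2, -1)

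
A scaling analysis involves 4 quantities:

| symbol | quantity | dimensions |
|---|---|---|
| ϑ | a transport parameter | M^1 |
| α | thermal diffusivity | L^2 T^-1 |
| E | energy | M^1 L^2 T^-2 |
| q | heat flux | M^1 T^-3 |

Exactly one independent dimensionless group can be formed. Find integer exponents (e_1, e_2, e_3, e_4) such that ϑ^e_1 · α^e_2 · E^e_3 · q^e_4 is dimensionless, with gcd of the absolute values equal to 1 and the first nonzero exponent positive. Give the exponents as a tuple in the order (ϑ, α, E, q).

M: e_1·(1) + e_2·(0) + e_3·(1) + e_4·(1) = 0
L: e_1·(0) + e_2·(2) + e_3·(2) + e_4·(0) = 0
T: e_1·(0) + e_2·(-1) + e_3·(-2) + e_4·(-3) = 0
Solving this homogeneous linear system for the smallest-integer solution (first nonzero entry positive) gives (2, 3, -3, 1).

(2, 3, -3, 1)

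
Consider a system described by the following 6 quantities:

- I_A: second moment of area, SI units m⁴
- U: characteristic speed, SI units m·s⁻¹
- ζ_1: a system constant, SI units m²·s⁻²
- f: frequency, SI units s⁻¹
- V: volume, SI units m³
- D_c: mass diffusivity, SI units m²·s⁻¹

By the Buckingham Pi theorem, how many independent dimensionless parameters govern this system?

4

There are 6 variables and 2 base dimensions (L, T).
The dimension matrix has rank 2.
Independent dimensionless groups: 6 − 2 = 4.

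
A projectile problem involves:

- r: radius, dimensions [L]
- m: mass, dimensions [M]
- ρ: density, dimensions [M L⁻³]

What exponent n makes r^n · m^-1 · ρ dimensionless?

Balance the L exponent: (1)·n from r, plus −(0) + (-3) = -3 from the rest, must sum to zero.
n − 3 = 0, so n = 3.

3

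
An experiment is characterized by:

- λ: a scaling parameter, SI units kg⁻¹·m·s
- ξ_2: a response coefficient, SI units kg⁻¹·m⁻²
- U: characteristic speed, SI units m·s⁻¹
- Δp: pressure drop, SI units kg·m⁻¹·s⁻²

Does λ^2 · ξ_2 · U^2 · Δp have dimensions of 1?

Sum the exponent of each base dimension across the product:
  M: 2·[λ]_M + [ξ_2]_M + 2·[U]_M + [Δp]_M = 2·(-1) + (-1) + 2·(0) + (1) = -2
  L: 2·[λ]_L + [ξ_2]_L + 2·[U]_L + [Δp]_L = 2·(1) + (-2) + 2·(1) + (-1) = 1
  T: 2·[λ]_T + [ξ_2]_T + 2·[U]_T + [Δp]_T = 2·(1) + (0) + 2·(-1) + (-2) = -2
Net dimensions [M⁻² L T⁻²] ≠ [1] — not dimensionless.

no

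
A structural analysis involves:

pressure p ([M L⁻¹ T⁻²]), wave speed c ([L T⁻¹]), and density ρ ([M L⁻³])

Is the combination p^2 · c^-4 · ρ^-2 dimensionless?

Sum the exponent of each base dimension across the product:
  M: 2·[p]_M − 4·[c]_M − 2·[ρ]_M = 2·(1) − 4·(0) − 2·(1) = 0
  L: 2·[p]_L − 4·[c]_L − 2·[ρ]_L = 2·(-1) − 4·(1) − 2·(-3) = 0
  T: 2·[p]_T − 4·[c]_T − 2·[ρ]_T = 2·(-2) − 4·(-1) − 2·(0) = 0
All base exponents vanish — dimensionless.

yes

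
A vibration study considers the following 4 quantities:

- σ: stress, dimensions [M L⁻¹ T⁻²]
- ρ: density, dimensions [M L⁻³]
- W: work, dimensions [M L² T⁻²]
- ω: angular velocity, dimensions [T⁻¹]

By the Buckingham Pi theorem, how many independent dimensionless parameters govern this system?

1

There are 4 variables and 3 base dimensions (M, L, T).
The dimension matrix has rank 3.
Independent dimensionless groups: 4 − 3 = 1.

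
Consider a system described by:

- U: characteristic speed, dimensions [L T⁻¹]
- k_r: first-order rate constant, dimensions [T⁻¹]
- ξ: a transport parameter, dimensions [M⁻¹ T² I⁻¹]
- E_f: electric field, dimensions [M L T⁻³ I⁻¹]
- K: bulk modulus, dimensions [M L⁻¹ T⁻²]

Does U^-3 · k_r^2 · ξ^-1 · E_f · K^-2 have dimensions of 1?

Sum the exponent of each base dimension across the product:
  M: −3·[U]_M + 2·[k_r]_M − [ξ]_M + [E_f]_M − 2·[K]_M = −3·(0) + 2·(0) − (-1) + (1) − 2·(1) = 0
  L: −3·[U]_L + 2·[k_r]_L − [ξ]_L + [E_f]_L − 2·[K]_L = −3·(1) + 2·(0) − (0) + (1) − 2·(-1) = 0
  T: −3·[U]_T + 2·[k_r]_T − [ξ]_T + [E_f]_T − 2·[K]_T = −3·(-1) + 2·(-1) − (2) + (-3) − 2·(-2) = 0
  I: −3·[U]_I + 2·[k_r]_I − [ξ]_I + [E_f]_I − 2·[K]_I = −3·(0) + 2·(0) − (-1) + (-1) − 2·(0) = 0
All base exponents vanish — dimensionless.

yes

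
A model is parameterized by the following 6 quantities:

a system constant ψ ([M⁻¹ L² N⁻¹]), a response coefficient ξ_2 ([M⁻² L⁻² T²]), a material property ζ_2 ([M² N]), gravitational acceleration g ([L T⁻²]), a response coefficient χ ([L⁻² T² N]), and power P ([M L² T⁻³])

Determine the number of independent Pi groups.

There are 6 variables and 4 base dimensions (M, L, T, N).
The dimension matrix has rank 4.
Independent dimensionless groups: 6 − 4 = 2.

2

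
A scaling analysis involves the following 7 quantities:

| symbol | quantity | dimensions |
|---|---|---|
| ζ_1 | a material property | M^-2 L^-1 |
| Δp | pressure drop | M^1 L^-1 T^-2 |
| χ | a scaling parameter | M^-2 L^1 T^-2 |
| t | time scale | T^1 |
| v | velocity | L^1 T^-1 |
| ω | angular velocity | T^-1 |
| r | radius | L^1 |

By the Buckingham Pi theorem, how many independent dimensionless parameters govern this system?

There are 7 variables and 3 base dimensions (M, L, T).
The dimension matrix has rank 3.
Independent dimensionless groups: 7 − 3 = 4.

4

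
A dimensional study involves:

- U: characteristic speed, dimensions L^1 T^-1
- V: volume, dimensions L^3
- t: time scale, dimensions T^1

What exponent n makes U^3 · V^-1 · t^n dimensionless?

3

Balance the T exponent: (1)·n from t, plus 3·(-1) − (0) = -3 from the rest, must sum to zero.
n − 3 = 0, so n = 3.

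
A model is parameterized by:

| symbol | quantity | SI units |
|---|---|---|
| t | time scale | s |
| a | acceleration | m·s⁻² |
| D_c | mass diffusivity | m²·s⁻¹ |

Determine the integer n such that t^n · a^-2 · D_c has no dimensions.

-3

Balance the T exponent: (1)·n from t, plus −2·(-2) + (-1) = 3 from the rest, must sum to zero.
n + 3 = 0, so n = -3.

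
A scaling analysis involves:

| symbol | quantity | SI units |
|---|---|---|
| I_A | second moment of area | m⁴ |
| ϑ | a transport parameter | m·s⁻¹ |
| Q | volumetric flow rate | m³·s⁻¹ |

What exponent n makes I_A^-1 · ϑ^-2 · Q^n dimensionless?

Balance the L exponent: (3)·n from Q, plus −(4) − 2·(1) = -6 from the rest, must sum to zero.
3n − 6 = 0, so n = 2.

2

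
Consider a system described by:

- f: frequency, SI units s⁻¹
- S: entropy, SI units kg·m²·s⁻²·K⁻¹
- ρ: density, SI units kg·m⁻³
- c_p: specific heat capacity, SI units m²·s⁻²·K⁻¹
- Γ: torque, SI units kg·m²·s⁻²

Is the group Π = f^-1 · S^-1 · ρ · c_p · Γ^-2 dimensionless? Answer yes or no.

Sum the exponent of each base dimension across the product:
  M: −[f]_M − [S]_M + [ρ]_M + [c_p]_M − 2·[Γ]_M = −(0) − (1) + (1) + (0) − 2·(1) = -2
  L: −[f]_L − [S]_L + [ρ]_L + [c_p]_L − 2·[Γ]_L = −(0) − (2) + (-3) + (2) − 2·(2) = -7
  T: −[f]_T − [S]_T + [ρ]_T + [c_p]_T − 2·[Γ]_T = −(-1) − (-2) + (0) + (-2) − 2·(-2) = 5
  Θ: −[f]_Θ − [S]_Θ + [ρ]_Θ + [c_p]_Θ − 2·[Γ]_Θ = −(0) − (-1) + (0) + (-1) − 2·(0) = 0
Net dimensions [M⁻² L⁻⁷ T⁵] ≠ [1] — not dimensionless.

no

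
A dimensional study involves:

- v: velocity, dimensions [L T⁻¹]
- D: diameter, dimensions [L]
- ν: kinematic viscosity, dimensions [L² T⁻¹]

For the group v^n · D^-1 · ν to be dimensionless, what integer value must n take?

Balance the L exponent: (1)·n from v, plus −(1) + (2) = 1 from the rest, must sum to zero.
n + 1 = 0, so n = -1.

-1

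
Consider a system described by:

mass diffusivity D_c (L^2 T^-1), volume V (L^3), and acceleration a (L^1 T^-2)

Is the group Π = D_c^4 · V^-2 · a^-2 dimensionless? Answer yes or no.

Sum the exponent of each base dimension across the product:
  M: 4·[D_c]_M − 2·[V]_M − 2·[a]_M = 4·(0) − 2·(0) − 2·(0) = 0
  L: 4·[D_c]_L − 2·[V]_L − 2·[a]_L = 4·(2) − 2·(3) − 2·(1) = 0
  T: 4·[D_c]_T − 2·[V]_T − 2·[a]_T = 4·(-1) − 2·(0) − 2·(-2) = 0
  Θ: 4·[D_c]_Θ − 2·[V]_Θ − 2·[a]_Θ = 4·(0) − 2·(0) − 2·(0) = 0
All base exponents vanish — dimensionless.

yes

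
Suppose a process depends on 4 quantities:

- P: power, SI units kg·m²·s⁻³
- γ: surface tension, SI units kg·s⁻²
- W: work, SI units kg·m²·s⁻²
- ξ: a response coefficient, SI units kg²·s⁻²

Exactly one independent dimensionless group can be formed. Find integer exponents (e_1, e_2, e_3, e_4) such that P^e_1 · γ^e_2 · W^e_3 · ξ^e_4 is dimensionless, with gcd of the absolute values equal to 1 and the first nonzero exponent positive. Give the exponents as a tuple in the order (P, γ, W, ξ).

M: e_1·(1) + e_2·(1) + e_3·(1) + e_4·(2) = 0
L: e_1·(2) + e_2·(0) + e_3·(2) + e_4·(0) = 0
T: e_1·(-3) + e_2·(-2) + e_3·(-2) + e_4·(-2) = 0
Solving this homogeneous linear system for the smallest-integer solution (first nonzero entry positive) gives (2, -2, -2, 1).

(2, -2, -2, 1)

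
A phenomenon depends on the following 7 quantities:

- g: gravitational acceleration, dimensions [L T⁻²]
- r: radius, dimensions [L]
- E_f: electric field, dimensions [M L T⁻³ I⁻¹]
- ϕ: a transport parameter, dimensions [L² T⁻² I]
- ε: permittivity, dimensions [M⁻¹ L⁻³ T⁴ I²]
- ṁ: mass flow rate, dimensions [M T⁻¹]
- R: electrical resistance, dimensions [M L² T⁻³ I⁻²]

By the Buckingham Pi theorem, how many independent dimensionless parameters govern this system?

3

There are 7 variables and 4 base dimensions (M, L, T, I).
The dimension matrix has rank 4.
Independent dimensionless groups: 7 − 4 = 3.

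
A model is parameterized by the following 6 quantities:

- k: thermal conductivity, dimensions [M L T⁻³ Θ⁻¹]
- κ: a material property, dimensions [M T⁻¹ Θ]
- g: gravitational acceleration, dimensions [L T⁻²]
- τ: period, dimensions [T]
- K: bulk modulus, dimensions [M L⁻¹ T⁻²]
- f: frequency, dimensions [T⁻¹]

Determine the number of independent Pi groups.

2

There are 6 variables and 4 base dimensions (M, L, T, Θ).
The dimension matrix has rank 4.
Independent dimensionless groups: 6 − 4 = 2.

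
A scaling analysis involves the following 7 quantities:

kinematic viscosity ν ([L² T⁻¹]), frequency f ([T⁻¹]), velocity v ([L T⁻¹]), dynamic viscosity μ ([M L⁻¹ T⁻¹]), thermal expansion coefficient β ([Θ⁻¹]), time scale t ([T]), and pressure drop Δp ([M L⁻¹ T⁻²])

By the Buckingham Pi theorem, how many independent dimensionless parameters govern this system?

There are 7 variables and 4 base dimensions (M, L, T, Θ).
The dimension matrix has rank 4.
Independent dimensionless groups: 7 − 4 = 3.

3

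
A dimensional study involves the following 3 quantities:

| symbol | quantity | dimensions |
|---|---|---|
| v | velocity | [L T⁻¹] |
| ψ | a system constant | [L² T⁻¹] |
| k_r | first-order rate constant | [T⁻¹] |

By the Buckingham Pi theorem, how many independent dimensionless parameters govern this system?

There are 3 variables and 2 base dimensions (L, T).
The dimension matrix has rank 2.
Independent dimensionless groups: 3 − 2 = 1.

1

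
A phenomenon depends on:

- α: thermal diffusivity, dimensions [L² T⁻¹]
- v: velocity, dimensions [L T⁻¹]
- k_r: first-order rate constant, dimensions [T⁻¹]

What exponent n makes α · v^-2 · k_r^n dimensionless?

1

Balance the T exponent: (-1)·n from k_r, plus (-1) − 2·(-1) = 1 from the rest, must sum to zero.
−n + 1 = 0, so n = 1.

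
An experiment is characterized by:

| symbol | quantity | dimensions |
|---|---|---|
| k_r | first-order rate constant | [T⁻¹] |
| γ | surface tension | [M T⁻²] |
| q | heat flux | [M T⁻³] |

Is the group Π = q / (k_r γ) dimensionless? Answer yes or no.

yes

Sum the exponent of each base dimension across the product:
  M: −[k_r]_M − [γ]_M + [q]_M = −(0) − (1) + (1) = 0
  L: −[k_r]_L − [γ]_L + [q]_L = −(0) − (0) + (0) = 0
  T: −[k_r]_T − [γ]_T + [q]_T = −(-1) − (-2) + (-3) = 0
All base exponents vanish — dimensionless.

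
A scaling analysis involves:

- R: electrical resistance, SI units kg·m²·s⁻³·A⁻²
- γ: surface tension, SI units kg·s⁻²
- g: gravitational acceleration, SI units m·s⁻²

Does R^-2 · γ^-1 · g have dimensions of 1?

no

Sum the exponent of each base dimension across the product:
  M: −2·[R]_M − [γ]_M + [g]_M = −2·(1) − (1) + (0) = -3
  L: −2·[R]_L − [γ]_L + [g]_L = −2·(2) − (0) + (1) = -3
  T: −2·[R]_T − [γ]_T + [g]_T = −2·(-3) − (-2) + (-2) = 6
  I: −2·[R]_I − [γ]_I + [g]_I = −2·(-2) − (0) + (0) = 4
Net dimensions [M⁻³ L⁻³ T⁶ I⁴] ≠ [1] — not dimensionless.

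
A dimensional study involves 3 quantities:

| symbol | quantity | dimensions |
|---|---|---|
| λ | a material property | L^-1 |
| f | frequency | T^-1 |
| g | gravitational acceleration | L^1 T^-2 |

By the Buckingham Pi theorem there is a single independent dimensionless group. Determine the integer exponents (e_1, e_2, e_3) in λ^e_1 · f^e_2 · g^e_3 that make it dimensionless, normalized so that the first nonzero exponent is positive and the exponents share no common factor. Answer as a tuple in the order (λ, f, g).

L: e_1·(-1) + e_2·(0) + e_3·(1) = 0
T: e_1·(0) + e_2·(-1) + e_3·(-2) = 0
Solving this homogeneous linear system for the smallest-integer solution (first nonzero entry positive) gives (1, -2, 1).

(1, -2, 1)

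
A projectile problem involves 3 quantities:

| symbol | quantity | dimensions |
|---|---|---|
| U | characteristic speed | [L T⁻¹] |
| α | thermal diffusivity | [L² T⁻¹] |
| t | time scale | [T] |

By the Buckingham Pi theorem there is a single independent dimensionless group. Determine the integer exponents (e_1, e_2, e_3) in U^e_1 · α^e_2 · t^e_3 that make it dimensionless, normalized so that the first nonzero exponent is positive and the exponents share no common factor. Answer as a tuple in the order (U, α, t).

(2, -1, 1)

L: e_1·(1) + e_2·(2) + e_3·(0) = 0
T: e_1·(-1) + e_2·(-1) + e_3·(1) = 0
Solving this homogeneous linear system for the smallest-integer solution (first nonzero entry positive) gives (2, -1, 1).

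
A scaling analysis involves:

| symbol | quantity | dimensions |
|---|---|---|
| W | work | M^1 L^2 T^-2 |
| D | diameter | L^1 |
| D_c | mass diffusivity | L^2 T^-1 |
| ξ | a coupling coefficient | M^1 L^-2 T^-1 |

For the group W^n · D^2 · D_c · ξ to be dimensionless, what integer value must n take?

Balance the M exponent: (1)·n from W, plus 2·(0) + (0) + (1) = 1 from the rest, must sum to zero.
n + 1 = 0, so n = -1.

-1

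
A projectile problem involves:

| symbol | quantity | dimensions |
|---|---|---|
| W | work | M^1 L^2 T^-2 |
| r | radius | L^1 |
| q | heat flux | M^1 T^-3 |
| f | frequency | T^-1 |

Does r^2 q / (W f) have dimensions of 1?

Sum the exponent of each base dimension across the product:
  M: −[W]_M + 2·[r]_M + [q]_M − [f]_M = −(1) + 2·(0) + (1) − (0) = 0
  L: −[W]_L + 2·[r]_L + [q]_L − [f]_L = −(2) + 2·(1) + (0) − (0) = 0
  T: −[W]_T + 2·[r]_T + [q]_T − [f]_T = −(-2) + 2·(0) + (-3) − (-1) = 0
All base exponents vanish — dimensionless.

yes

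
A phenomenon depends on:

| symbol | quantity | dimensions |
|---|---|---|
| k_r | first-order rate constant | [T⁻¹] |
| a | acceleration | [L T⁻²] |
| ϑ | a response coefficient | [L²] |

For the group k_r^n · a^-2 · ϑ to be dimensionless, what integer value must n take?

4

Balance the T exponent: (-1)·n from k_r, plus −2·(-2) + (0) = 4 from the rest, must sum to zero.
−n + 4 = 0, so n = 4.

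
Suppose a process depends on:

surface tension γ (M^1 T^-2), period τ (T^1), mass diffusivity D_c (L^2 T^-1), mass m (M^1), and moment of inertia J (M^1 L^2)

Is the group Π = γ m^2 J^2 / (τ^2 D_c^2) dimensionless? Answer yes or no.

no

Sum the exponent of each base dimension across the product:
  M: [γ]_M − 2·[τ]_M − 2·[D_c]_M + 2·[m]_M + 2·[J]_M = (1) − 2·(0) − 2·(0) + 2·(1) + 2·(1) = 5
  L: [γ]_L − 2·[τ]_L − 2·[D_c]_L + 2·[m]_L + 2·[J]_L = (0) − 2·(0) − 2·(2) + 2·(0) + 2·(2) = 0
  T: [γ]_T − 2·[τ]_T − 2·[D_c]_T + 2·[m]_T + 2·[J]_T = (-2) − 2·(1) − 2·(-1) + 2·(0) + 2·(0) = -2
Net dimensions [M⁵ T⁻²] ≠ [1] — not dimensionless.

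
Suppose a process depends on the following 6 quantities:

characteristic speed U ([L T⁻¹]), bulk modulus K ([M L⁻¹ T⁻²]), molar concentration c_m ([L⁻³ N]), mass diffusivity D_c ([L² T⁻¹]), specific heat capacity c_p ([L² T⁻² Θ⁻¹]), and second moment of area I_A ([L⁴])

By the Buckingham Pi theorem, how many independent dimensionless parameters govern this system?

There are 6 variables and 5 base dimensions (M, L, T, Θ, N).
The dimension matrix has rank 5.
Independent dimensionless groups: 6 − 5 = 1.

1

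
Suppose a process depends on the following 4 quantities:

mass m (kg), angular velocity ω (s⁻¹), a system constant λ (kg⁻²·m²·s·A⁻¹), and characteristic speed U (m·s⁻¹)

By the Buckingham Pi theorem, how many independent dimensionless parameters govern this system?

There are 4 variables and 4 base dimensions (M, L, T, I).
The dimension matrix has rank 4.
Independent dimensionless groups: 4 − 4 = 0.

0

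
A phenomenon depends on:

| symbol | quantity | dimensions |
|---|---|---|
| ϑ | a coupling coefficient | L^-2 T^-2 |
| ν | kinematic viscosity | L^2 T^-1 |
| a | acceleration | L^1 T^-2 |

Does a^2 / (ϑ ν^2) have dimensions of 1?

yes

Sum the exponent of each base dimension across the product:
  L: −[ϑ]_L − 2·[ν]_L + 2·[a]_L = −(-2) − 2·(2) + 2·(1) = 0
  T: −[ϑ]_T − 2·[ν]_T + 2·[a]_T = −(-2) − 2·(-1) + 2·(-2) = 0
All base exponents vanish — dimensionless.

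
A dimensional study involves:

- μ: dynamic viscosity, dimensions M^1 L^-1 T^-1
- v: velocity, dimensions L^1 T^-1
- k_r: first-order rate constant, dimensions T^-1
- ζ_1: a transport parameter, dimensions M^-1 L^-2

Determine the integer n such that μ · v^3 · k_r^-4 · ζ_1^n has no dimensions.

1

Balance the M exponent: (-1)·n from ζ_1, plus (1) + 3·(0) − 4·(0) = 1 from the rest, must sum to zero.
−n + 1 = 0, so n = 1.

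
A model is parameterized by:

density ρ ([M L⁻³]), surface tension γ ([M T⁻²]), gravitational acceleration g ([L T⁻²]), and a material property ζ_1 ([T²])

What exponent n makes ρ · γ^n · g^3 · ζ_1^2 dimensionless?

-1

Balance the M exponent: (1)·n from γ, plus (1) + 3·(0) + 2·(0) = 1 from the rest, must sum to zero.
n + 1 = 0, so n = -1.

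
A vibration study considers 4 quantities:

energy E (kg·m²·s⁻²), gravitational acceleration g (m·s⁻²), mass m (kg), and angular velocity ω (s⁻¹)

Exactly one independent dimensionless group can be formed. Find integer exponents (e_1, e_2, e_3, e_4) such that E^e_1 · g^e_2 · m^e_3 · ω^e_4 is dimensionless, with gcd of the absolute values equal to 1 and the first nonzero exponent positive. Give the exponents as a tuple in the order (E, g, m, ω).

M: e_1·(1) + e_2·(0) + e_3·(1) + e_4·(0) = 0
L: e_1·(2) + e_2·(1) + e_3·(0) + e_4·(0) = 0
T: e_1·(-2) + e_2·(-2) + e_3·(0) + e_4·(-1) = 0
Solving this homogeneous linear system for the smallest-integer solution (first nonzero entry positive) gives (1, -2, -1, 2).

(1, -2, -1, 2)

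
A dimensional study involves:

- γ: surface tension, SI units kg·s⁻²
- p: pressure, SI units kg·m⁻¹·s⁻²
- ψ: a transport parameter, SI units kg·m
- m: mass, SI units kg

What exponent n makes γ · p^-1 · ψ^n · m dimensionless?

Balance the M exponent: (1)·n from ψ, plus (1) − (1) + (1) = 1 from the rest, must sum to zero.
n + 1 = 0, so n = -1.

-1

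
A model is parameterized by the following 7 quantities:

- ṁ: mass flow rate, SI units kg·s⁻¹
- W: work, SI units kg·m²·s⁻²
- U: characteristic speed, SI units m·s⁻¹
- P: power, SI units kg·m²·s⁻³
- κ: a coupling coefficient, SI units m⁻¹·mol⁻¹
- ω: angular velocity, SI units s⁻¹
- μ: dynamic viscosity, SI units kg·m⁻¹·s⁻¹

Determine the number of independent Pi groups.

3

There are 7 variables and 4 base dimensions (M, L, T, N).
The dimension matrix has rank 4.
Independent dimensionless groups: 7 − 4 = 3.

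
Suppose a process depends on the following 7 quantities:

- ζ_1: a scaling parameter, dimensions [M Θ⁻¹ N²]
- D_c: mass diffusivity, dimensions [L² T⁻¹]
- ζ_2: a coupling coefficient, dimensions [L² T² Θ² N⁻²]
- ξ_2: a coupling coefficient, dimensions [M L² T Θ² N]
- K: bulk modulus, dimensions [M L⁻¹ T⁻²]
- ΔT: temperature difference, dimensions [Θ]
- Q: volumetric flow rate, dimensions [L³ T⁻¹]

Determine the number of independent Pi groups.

2

There are 7 variables and 5 base dimensions (M, L, T, Θ, N).
The dimension matrix has rank 5.
Independent dimensionless groups: 7 − 5 = 2.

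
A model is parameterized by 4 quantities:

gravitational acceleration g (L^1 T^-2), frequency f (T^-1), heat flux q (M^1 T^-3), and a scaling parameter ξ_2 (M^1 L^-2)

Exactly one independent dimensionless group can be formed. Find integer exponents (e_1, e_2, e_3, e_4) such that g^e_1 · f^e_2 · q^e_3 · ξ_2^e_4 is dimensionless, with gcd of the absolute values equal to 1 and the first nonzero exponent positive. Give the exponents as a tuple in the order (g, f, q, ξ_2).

M: e_1·(0) + e_2·(0) + e_3·(1) + e_4·(1) = 0
L: e_1·(1) + e_2·(0) + e_3·(0) + e_4·(-2) = 0
T: e_1·(-2) + e_2·(-1) + e_3·(-3) + e_4·(0) = 0
Solving this homogeneous linear system for the smallest-integer solution (first nonzero entry positive) gives (2, -1, -1, 1).

(2, -1, -1, 1)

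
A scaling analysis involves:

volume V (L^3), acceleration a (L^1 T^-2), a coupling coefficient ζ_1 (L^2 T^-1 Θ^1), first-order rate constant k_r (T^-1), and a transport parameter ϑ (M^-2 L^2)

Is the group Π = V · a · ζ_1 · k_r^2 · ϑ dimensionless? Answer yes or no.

no

Sum the exponent of each base dimension across the product:
  M: [V]_M + [a]_M + [ζ_1]_M + 2·[k_r]_M + [ϑ]_M = (0) + (0) + (0) + 2·(0) + (-2) = -2
  L: [V]_L + [a]_L + [ζ_1]_L + 2·[k_r]_L + [ϑ]_L = (3) + (1) + (2) + 2·(0) + (2) = 8
  T: [V]_T + [a]_T + [ζ_1]_T + 2·[k_r]_T + [ϑ]_T = (0) + (-2) + (-1) + 2·(-1) + (0) = -5
  Θ: [V]_Θ + [a]_Θ + [ζ_1]_Θ + 2·[k_r]_Θ + [ϑ]_Θ = (0) + (0) + (1) + 2·(0) + (0) = 1
Net dimensions [M⁻² L⁸ T⁻⁵ Θ] ≠ [1] — not dimensionless.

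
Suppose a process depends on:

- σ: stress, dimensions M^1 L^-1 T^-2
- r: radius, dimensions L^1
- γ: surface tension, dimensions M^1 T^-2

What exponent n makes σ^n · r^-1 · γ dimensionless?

Balance the M exponent: (1)·n from σ, plus −(0) + (1) = 1 from the rest, must sum to zero.
n + 1 = 0, so n = -1.

-1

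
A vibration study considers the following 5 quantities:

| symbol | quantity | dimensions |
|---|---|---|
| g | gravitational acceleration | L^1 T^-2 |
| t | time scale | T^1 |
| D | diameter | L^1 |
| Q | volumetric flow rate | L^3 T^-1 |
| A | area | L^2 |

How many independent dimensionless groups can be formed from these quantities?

There are 5 variables and 2 base dimensions (L, T).
The dimension matrix has rank 2.
Independent dimensionless groups: 5 − 2 = 3.

3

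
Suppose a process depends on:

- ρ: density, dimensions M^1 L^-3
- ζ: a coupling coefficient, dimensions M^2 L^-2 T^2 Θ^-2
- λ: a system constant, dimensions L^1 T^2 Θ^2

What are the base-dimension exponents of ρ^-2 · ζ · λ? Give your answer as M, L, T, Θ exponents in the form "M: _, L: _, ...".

M: 0, L: 5, T: 4, Θ: 0

Collect each base-dimension exponent across the product:
  M: −2·(1) + (2) + (0) = 0
  L: −2·(-3) + (-2) + (1) = 5
  T: −2·(0) + (2) + (2) = 4
  Θ: −2·(0) + (-2) + (2) = 0
So the dimensions are [L⁵ T⁴].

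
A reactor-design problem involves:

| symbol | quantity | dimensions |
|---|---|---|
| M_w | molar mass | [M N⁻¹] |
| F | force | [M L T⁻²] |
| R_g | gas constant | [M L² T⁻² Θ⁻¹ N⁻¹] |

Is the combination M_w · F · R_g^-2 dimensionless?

Sum the exponent of each base dimension across the product:
  M: [M_w]_M + [F]_M − 2·[R_g]_M = (1) + (1) − 2·(1) = 0
  L: [M_w]_L + [F]_L − 2·[R_g]_L = (0) + (1) − 2·(2) = -3
  T: [M_w]_T + [F]_T − 2·[R_g]_T = (0) + (-2) − 2·(-2) = 2
  Θ: [M_w]_Θ + [F]_Θ − 2·[R_g]_Θ = (0) + (0) − 2·(-1) = 2
  N: [M_w]_N + [F]_N − 2·[R_g]_N = (-1) + (0) − 2·(-1) = 1
Net dimensions [L⁻³ T² Θ² N] ≠ [1] — not dimensionless.

no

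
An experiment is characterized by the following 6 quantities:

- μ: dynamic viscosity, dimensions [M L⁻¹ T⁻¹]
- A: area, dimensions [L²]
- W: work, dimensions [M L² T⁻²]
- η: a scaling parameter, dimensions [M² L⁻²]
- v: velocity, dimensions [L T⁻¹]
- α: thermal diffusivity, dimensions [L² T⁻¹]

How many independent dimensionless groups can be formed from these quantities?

There are 6 variables and 3 base dimensions (M, L, T).
The dimension matrix has rank 3.
Independent dimensionless groups: 6 − 3 = 3.

3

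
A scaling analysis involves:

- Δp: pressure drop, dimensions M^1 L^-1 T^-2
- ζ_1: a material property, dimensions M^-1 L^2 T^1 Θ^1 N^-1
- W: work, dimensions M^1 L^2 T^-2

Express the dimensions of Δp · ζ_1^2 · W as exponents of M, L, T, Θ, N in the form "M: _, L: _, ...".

Collect each base-dimension exponent across the product:
  M: (1) + 2·(-1) + (1) = 0
  L: (-1) + 2·(2) + (2) = 5
  T: (-2) + 2·(1) + (-2) = -2
  Θ: (0) + 2·(1) + (0) = 2
  N: (0) + 2·(-1) + (0) = -2
So the dimensions are [L⁵ T⁻² Θ² N⁻²].

M: 0, L: 5, T: -2, Θ: 2, N: -2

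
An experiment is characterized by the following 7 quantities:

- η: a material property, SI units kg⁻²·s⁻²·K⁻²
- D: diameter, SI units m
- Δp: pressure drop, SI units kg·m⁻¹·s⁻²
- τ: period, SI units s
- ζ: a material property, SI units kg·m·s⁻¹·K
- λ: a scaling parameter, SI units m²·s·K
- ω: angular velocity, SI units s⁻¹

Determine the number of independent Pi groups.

There are 7 variables and 4 base dimensions (M, L, T, Θ).
The dimension matrix has rank 4.
Independent dimensionless groups: 7 − 4 = 3.

3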